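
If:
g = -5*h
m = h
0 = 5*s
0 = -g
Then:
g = 0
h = 0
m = 0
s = 0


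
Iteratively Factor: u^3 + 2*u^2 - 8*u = (u + 4)*(u^2 - 2*u) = u*(u + 4)*(u - 2)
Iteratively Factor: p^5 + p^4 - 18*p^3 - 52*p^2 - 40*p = (p + 2)*(p^4 - p^3 - 16*p^2 - 20*p) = p*(p + 2)*(p^3 - p^2 - 16*p - 20) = p*(p + 2)^2*(p^2 - 3*p - 10) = p*(p + 2)^3*(p - 5)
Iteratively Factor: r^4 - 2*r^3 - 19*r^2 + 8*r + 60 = (r + 2)*(r^3 - 4*r^2 - 11*r + 30) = (r - 2)*(r + 2)*(r^2 - 2*r - 15) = (r - 5)*(r - 2)*(r + 2)*(r + 3)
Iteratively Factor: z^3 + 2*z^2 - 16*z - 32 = (z + 4)*(z^2 - 2*z - 8) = (z - 4)*(z + 4)*(z + 2)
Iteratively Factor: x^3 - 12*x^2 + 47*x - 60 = (x - 4)*(x^2 - 8*x + 15) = (x - 4)*(x - 3)*(x - 5)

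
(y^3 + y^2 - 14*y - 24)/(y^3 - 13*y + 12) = (y^3 + y^2 - 14*y - 24)/(y^3 - 13*y + 12)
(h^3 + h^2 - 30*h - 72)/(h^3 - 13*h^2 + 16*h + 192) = (h^2 - 2*h - 24)/(h^2 - 16*h + 64)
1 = 1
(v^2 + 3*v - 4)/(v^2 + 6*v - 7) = (v + 4)/(v + 7)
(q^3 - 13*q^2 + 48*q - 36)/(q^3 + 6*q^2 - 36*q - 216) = (q^2 - 7*q + 6)/(q^2 + 12*q + 36)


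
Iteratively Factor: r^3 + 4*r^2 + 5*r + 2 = (r + 2)*(r^2 + 2*r + 1) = (r + 1)*(r + 2)*(r + 1)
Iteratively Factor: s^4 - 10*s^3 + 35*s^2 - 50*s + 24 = (s - 2)*(s^3 - 8*s^2 + 19*s - 12) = (s - 3)*(s - 2)*(s^2 - 5*s + 4) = (s - 4)*(s - 3)*(s - 2)*(s - 1)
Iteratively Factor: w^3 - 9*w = (w)*(w^2 - 9) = w*(w - 3)*(w + 3)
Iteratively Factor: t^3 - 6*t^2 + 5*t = (t)*(t^2 - 6*t + 5) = t*(t - 5)*(t - 1)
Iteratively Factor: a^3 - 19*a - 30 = (a + 3)*(a^2 - 3*a - 10) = (a + 2)*(a + 3)*(a - 5)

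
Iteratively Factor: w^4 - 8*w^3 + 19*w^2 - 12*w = (w)*(w^3 - 8*w^2 + 19*w - 12) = w*(w - 1)*(w^2 - 7*w + 12) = w*(w - 3)*(w - 1)*(w - 4)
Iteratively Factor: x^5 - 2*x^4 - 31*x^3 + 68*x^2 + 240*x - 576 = (x - 3)*(x^4 + x^3 - 28*x^2 - 16*x + 192) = (x - 3)*(x + 4)*(x^3 - 3*x^2 - 16*x + 48) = (x - 3)*(x + 4)^2*(x^2 - 7*x + 12) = (x - 4)*(x - 3)*(x + 4)^2*(x - 3)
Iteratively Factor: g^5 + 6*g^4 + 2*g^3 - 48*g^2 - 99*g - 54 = (g + 3)*(g^4 + 3*g^3 - 7*g^2 - 27*g - 18) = (g - 3)*(g + 3)*(g^3 + 6*g^2 + 11*g + 6) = (g - 3)*(g + 1)*(g + 3)*(g^2 + 5*g + 6) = (g - 3)*(g + 1)*(g + 2)*(g + 3)*(g + 3)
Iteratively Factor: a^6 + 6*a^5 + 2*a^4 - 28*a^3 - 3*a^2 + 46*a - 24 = (a + 3)*(a^5 + 3*a^4 - 7*a^3 - 7*a^2 + 18*a - 8) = (a + 3)*(a + 4)*(a^4 - a^3 - 3*a^2 + 5*a - 2) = (a + 2)*(a + 3)*(a + 4)*(a^3 - 3*a^2 + 3*a - 1) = (a - 1)*(a + 2)*(a + 3)*(a + 4)*(a^2 - 2*a + 1) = (a - 1)^2*(a + 2)*(a + 3)*(a + 4)*(a - 1)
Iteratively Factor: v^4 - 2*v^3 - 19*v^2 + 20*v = (v - 5)*(v^3 + 3*v^2 - 4*v) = v*(v - 5)*(v^2 + 3*v - 4) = v*(v - 5)*(v + 4)*(v - 1)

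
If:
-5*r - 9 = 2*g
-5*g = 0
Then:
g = 0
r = -9/5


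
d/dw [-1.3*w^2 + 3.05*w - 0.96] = 3.05 - 2.6*w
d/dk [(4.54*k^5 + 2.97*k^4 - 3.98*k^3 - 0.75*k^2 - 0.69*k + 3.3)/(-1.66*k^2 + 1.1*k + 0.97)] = (-22.6092*k^6 + 10.1156*k^5 + 38.4268*k^4 + 2.7676*k^3 - 13.5522*k^2 + 9.501*k - 4.2993)/(2.7556*k^4 - 3.652*k^3 - 2.0104*k^2 + 2.134*k + 0.9409)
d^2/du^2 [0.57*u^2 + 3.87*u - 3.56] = 1.14000000000000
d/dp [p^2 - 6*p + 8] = 2*p - 6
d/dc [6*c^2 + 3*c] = 12*c + 3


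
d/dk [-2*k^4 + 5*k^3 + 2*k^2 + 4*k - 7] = -8*k^3 + 15*k^2 + 4*k + 4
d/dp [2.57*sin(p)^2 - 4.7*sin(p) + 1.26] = (5.14*sin(p) - 4.7)*cos(p)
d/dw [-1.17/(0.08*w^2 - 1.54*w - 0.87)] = (0.1872*w - 1.8018)/(-0.08*w^2 + 1.54*w + 0.87)^2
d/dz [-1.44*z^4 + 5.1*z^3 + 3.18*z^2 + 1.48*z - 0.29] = -5.76*z^3 + 15.3*z^2 + 6.36*z + 1.48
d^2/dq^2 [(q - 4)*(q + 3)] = 2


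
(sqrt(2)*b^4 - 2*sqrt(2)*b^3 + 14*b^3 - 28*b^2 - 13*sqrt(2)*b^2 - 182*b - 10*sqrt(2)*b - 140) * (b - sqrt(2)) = sqrt(2)*b^5 - 2*sqrt(2)*b^4 + 12*b^4 - 27*sqrt(2)*b^3 - 24*b^3 - 156*b^2 + 18*sqrt(2)*b^2 - 120*b + 182*sqrt(2)*b + 140*sqrt(2)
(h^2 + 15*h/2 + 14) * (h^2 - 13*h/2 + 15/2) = h^4 + h^3 - 109*h^2/4 - 139*h/4 + 105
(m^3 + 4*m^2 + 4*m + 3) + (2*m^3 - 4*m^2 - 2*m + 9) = 3*m^3 + 2*m + 12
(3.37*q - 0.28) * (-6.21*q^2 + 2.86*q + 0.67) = -20.9277*q^3 + 11.377*q^2 + 1.4571*q - 0.1876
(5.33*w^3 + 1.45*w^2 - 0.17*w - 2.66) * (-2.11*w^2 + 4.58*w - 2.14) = -11.2463*w^5 + 21.3519*w^4 - 4.4065*w^3 + 1.731*w^2 - 11.819*w + 5.6924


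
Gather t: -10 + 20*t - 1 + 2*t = 22*t - 11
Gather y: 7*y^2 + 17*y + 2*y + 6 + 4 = 7*y^2 + 19*y + 10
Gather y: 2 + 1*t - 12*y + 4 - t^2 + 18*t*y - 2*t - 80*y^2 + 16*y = -t^2 - t - 80*y^2 + y*(18*t + 4) + 6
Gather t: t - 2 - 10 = t - 12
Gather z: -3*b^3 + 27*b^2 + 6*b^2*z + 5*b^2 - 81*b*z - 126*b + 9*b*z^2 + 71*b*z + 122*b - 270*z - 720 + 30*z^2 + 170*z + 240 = -3*b^3 + 32*b^2 - 4*b + z^2*(9*b + 30) + z*(6*b^2 - 10*b - 100) - 480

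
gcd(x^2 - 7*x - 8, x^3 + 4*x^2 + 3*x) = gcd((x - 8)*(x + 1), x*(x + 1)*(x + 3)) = x + 1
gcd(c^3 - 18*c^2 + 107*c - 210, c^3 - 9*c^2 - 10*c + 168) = c^2 - 13*c + 42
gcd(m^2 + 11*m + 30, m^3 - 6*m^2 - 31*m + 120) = m + 5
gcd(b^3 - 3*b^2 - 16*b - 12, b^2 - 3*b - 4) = b + 1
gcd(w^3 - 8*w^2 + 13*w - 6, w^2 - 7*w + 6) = w^2 - 7*w + 6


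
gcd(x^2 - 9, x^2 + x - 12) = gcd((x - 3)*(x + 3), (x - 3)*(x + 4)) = x - 3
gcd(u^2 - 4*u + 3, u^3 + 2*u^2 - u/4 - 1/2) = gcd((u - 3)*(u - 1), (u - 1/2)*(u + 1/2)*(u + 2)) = 1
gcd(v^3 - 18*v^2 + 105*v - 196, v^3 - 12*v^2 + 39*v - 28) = v^2 - 11*v + 28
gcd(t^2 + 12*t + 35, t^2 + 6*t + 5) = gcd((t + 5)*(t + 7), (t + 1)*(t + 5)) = t + 5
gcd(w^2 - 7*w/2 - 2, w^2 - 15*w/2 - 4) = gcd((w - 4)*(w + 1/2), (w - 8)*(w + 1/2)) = w + 1/2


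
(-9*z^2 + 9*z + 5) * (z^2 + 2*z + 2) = -9*z^4 - 9*z^3 + 5*z^2 + 28*z + 10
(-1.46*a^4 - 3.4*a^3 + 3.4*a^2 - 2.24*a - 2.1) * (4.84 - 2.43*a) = 3.5478*a^5 + 1.1956*a^4 - 24.718*a^3 + 21.8992*a^2 - 5.7386*a - 10.164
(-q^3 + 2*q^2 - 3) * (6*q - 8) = -6*q^4 + 20*q^3 - 16*q^2 - 18*q + 24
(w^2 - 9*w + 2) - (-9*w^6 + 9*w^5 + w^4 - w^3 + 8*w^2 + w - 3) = 9*w^6 - 9*w^5 - w^4 + w^3 - 7*w^2 - 10*w + 5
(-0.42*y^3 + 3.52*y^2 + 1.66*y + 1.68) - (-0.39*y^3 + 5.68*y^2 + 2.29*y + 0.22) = -0.03*y^3 - 2.16*y^2 - 0.63*y + 1.46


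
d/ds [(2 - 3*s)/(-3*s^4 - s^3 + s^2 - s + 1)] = (9*s^4 + 3*s^3 - 3*s^2 + 3*s - (3*s - 2)*(12*s^3 + 3*s^2 - 2*s + 1) - 3)/(3*s^4 + s^3 - s^2 + s - 1)^2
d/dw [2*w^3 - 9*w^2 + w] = 6*w^2 - 18*w + 1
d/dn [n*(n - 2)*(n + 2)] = 3*n^2 - 4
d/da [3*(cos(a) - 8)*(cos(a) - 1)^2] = 3*(17 - 3*cos(a))*(cos(a) - 1)*sin(a)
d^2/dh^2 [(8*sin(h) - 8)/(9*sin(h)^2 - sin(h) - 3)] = 8*(81*sin(h)^5 - 315*sin(h)^4 + 27*sin(h)^3 + 374*sin(h)^2 - 204*sin(h) + 62)/(-9*sin(h)^2 + sin(h) + 3)^3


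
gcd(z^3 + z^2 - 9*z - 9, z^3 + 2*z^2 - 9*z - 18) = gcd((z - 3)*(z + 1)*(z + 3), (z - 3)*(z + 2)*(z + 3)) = z^2 - 9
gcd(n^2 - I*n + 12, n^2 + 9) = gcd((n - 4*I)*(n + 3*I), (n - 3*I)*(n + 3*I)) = n + 3*I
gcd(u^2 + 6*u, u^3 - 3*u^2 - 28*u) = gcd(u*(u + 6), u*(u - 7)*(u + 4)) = u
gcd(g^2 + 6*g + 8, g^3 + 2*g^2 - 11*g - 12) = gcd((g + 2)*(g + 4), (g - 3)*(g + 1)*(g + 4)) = g + 4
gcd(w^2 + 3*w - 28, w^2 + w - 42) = w + 7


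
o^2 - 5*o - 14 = (o - 7)*(o + 2)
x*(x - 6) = x^2 - 6*x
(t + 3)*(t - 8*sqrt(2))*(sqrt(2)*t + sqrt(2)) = sqrt(2)*t^3 - 16*t^2 + 4*sqrt(2)*t^2 - 64*t + 3*sqrt(2)*t - 48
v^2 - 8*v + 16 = (v - 4)^2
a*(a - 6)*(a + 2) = a^3 - 4*a^2 - 12*a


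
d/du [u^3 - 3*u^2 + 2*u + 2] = 3*u^2 - 6*u + 2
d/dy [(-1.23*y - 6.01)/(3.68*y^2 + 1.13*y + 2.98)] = (4.5264*y^2 + 44.2336*y + 3.1259)/(13.5424*y^4 + 8.3168*y^3 + 23.2097*y^2 + 6.7348*y + 8.8804)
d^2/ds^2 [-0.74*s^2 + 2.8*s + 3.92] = -1.48000000000000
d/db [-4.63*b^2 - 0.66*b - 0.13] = -9.26*b - 0.66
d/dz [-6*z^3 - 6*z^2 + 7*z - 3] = -18*z^2 - 12*z + 7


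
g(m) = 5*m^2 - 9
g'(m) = 10*m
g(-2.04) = 11.81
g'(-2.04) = -20.40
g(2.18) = 14.76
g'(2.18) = 21.80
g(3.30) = 45.45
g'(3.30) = 33.00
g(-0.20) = -8.80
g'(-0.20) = -2.00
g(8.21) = 328.02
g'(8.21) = 82.10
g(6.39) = 195.16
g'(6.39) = 63.90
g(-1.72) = 5.79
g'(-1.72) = -17.20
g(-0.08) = -8.97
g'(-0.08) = -0.80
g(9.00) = 396.00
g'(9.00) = 90.00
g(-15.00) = 1116.00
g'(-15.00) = -150.00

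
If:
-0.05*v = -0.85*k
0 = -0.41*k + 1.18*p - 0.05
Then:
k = 0.0588235294117647*v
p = 0.0204386839481555*v + 0.0423728813559322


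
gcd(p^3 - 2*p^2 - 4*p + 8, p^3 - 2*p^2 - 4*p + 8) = p^3 - 2*p^2 - 4*p + 8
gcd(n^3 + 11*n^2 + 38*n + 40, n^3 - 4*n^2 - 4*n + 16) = n + 2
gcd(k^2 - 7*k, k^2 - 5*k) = k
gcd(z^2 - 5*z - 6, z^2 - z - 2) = z + 1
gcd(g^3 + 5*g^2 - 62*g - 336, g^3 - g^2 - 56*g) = g^2 - g - 56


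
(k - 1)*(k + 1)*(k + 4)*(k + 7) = k^4 + 11*k^3 + 27*k^2 - 11*k - 28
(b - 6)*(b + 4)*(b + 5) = b^3 + 3*b^2 - 34*b - 120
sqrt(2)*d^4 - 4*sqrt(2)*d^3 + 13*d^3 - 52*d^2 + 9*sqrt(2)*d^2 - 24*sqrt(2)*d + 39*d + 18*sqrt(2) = (d - 3)*(d - 1)*(d + 6*sqrt(2))*(sqrt(2)*d + 1)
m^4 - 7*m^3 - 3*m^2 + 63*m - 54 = (m - 6)*(m - 3)*(m - 1)*(m + 3)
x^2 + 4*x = x*(x + 4)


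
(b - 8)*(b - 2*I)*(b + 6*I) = b^3 - 8*b^2 + 4*I*b^2 + 12*b - 32*I*b - 96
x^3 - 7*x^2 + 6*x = x*(x - 6)*(x - 1)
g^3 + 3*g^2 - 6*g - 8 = (g - 2)*(g + 1)*(g + 4)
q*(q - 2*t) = q^2 - 2*q*t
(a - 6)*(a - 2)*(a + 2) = a^3 - 6*a^2 - 4*a + 24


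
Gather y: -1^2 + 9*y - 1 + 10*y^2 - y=10*y^2 + 8*y - 2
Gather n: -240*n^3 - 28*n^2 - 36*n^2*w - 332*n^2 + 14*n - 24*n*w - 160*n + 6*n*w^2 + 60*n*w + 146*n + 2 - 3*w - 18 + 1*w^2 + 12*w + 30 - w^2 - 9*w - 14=-240*n^3 + n^2*(-36*w - 360) + n*(6*w^2 + 36*w)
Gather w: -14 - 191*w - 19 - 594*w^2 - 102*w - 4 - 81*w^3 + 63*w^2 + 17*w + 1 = -81*w^3 - 531*w^2 - 276*w - 36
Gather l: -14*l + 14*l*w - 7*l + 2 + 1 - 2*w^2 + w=l*(14*w - 21) - 2*w^2 + w + 3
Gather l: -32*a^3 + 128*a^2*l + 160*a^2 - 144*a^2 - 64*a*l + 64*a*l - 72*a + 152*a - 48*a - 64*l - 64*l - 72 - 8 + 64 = -32*a^3 + 16*a^2 + 32*a + l*(128*a^2 - 128) - 16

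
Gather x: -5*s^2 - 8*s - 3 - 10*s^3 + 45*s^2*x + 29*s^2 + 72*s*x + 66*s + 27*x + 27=-10*s^3 + 24*s^2 + 58*s + x*(45*s^2 + 72*s + 27) + 24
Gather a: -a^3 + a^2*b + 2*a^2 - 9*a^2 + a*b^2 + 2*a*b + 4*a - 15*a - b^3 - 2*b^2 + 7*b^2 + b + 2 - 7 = -a^3 + a^2*(b - 7) + a*(b^2 + 2*b - 11) - b^3 + 5*b^2 + b - 5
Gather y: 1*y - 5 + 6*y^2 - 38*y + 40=6*y^2 - 37*y + 35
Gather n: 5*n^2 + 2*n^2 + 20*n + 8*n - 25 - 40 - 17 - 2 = 7*n^2 + 28*n - 84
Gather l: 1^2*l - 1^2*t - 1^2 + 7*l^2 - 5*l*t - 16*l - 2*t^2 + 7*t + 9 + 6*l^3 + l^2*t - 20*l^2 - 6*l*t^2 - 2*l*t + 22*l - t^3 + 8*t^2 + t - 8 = 6*l^3 + l^2*(t - 13) + l*(-6*t^2 - 7*t + 7) - t^3 + 6*t^2 + 7*t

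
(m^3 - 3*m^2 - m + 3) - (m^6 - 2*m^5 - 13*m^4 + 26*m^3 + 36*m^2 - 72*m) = -m^6 + 2*m^5 + 13*m^4 - 25*m^3 - 39*m^2 + 71*m + 3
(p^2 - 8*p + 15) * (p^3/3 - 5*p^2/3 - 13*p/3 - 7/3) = p^5/3 - 13*p^4/3 + 14*p^3 + 22*p^2/3 - 139*p/3 - 35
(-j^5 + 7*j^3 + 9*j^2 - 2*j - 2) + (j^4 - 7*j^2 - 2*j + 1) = -j^5 + j^4 + 7*j^3 + 2*j^2 - 4*j - 1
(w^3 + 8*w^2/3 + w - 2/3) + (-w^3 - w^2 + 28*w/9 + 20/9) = 5*w^2/3 + 37*w/9 + 14/9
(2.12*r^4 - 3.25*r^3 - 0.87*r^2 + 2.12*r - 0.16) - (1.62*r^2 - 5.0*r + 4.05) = 2.12*r^4 - 3.25*r^3 - 2.49*r^2 + 7.12*r - 4.21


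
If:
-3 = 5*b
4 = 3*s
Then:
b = -3/5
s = 4/3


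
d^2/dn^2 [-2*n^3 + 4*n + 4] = -12*n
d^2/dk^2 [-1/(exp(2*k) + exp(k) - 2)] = (-2*(2*exp(k) + 1)^2*exp(k) + (4*exp(k) + 1)*(exp(2*k) + exp(k) - 2))*exp(k)/(exp(2*k) + exp(k) - 2)^3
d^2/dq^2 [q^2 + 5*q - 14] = 2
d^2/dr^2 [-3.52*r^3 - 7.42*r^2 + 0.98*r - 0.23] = -21.12*r - 14.84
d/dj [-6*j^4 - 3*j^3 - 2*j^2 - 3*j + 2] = -24*j^3 - 9*j^2 - 4*j - 3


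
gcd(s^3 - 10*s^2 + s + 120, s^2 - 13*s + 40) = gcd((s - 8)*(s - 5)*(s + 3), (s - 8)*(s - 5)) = s^2 - 13*s + 40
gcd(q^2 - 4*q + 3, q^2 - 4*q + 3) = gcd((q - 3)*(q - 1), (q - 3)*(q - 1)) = q^2 - 4*q + 3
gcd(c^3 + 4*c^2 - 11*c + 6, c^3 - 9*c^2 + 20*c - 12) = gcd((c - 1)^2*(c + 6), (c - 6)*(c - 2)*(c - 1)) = c - 1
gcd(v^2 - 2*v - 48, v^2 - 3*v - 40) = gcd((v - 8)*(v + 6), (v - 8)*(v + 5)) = v - 8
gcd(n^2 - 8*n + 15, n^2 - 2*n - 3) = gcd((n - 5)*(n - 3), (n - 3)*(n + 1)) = n - 3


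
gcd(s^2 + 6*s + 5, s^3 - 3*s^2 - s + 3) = s + 1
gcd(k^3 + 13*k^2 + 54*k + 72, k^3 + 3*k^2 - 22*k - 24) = k + 6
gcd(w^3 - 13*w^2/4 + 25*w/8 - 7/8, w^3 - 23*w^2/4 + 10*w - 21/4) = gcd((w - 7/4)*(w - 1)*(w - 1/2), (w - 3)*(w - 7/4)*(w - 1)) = w^2 - 11*w/4 + 7/4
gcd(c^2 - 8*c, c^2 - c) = c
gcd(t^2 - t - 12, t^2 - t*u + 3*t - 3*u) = t + 3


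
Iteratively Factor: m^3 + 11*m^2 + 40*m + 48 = (m + 3)*(m^2 + 8*m + 16) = (m + 3)*(m + 4)*(m + 4)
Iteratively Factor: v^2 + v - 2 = (v + 2)*(v - 1)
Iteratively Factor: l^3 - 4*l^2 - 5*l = (l)*(l^2 - 4*l - 5) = l*(l - 5)*(l + 1)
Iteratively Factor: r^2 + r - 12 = (r + 4)*(r - 3)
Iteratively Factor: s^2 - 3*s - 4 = (s - 4)*(s + 1)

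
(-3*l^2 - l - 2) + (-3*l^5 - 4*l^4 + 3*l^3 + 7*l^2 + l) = -3*l^5 - 4*l^4 + 3*l^3 + 4*l^2 - 2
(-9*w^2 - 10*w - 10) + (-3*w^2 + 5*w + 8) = -12*w^2 - 5*w - 2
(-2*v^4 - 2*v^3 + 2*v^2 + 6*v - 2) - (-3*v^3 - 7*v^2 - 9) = -2*v^4 + v^3 + 9*v^2 + 6*v + 7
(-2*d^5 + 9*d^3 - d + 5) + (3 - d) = -2*d^5 + 9*d^3 - 2*d + 8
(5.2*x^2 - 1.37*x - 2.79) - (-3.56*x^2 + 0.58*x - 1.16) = 8.76*x^2 - 1.95*x - 1.63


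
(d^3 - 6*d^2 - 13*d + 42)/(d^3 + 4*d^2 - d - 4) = (d^3 - 6*d^2 - 13*d + 42)/(d^3 + 4*d^2 - d - 4)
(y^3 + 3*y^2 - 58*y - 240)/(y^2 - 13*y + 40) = (y^2 + 11*y + 30)/(y - 5)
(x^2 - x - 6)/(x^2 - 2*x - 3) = (x + 2)/(x + 1)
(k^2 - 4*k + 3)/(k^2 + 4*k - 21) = (k - 1)/(k + 7)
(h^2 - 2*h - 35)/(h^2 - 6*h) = (h^2 - 2*h - 35)/(h*(h - 6))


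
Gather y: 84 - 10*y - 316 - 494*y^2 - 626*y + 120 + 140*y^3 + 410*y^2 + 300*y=140*y^3 - 84*y^2 - 336*y - 112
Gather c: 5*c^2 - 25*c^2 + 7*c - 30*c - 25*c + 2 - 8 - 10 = -20*c^2 - 48*c - 16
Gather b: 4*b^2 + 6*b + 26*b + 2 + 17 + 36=4*b^2 + 32*b + 55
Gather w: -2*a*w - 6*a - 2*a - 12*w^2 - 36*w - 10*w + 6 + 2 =-8*a - 12*w^2 + w*(-2*a - 46) + 8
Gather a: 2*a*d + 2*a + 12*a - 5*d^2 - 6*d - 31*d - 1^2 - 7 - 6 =a*(2*d + 14) - 5*d^2 - 37*d - 14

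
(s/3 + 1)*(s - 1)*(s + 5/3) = s^3/3 + 11*s^2/9 + s/9 - 5/3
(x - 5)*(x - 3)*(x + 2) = x^3 - 6*x^2 - x + 30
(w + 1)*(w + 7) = w^2 + 8*w + 7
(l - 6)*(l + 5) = l^2 - l - 30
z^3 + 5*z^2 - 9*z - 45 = (z - 3)*(z + 3)*(z + 5)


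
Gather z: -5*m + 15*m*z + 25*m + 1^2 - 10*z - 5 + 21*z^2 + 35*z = 20*m + 21*z^2 + z*(15*m + 25) - 4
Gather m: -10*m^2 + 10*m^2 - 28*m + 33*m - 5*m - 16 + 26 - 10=0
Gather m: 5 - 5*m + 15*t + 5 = -5*m + 15*t + 10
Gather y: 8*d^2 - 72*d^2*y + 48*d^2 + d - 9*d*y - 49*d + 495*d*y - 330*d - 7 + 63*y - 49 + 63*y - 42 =56*d^2 - 378*d + y*(-72*d^2 + 486*d + 126) - 98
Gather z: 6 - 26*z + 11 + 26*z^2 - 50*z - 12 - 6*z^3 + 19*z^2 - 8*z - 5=-6*z^3 + 45*z^2 - 84*z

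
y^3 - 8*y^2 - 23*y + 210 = (y - 7)*(y - 6)*(y + 5)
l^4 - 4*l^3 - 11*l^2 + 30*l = l*(l - 5)*(l - 2)*(l + 3)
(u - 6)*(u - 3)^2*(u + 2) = u^4 - 10*u^3 + 21*u^2 + 36*u - 108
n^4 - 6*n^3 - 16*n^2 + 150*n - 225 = (n - 5)*(n - 3)^2*(n + 5)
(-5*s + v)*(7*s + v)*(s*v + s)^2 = -35*s^4*v^2 - 70*s^4*v - 35*s^4 + 2*s^3*v^3 + 4*s^3*v^2 + 2*s^3*v + s^2*v^4 + 2*s^2*v^3 + s^2*v^2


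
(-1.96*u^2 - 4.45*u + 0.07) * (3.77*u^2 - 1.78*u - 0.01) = -7.3892*u^4 - 13.2877*u^3 + 8.2045*u^2 - 0.0801*u - 0.0007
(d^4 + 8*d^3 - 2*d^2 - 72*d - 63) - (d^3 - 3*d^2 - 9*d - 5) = d^4 + 7*d^3 + d^2 - 63*d - 58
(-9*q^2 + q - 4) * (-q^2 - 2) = 9*q^4 - q^3 + 22*q^2 - 2*q + 8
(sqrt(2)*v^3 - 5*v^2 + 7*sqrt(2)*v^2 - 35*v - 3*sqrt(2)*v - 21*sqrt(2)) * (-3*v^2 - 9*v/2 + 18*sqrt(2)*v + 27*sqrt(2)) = -3*sqrt(2)*v^5 - 51*sqrt(2)*v^4/2 + 51*v^4 - 225*sqrt(2)*v^3/2 + 867*v^3/2 - 1377*sqrt(2)*v^2/2 + 855*v^2/2 - 1701*sqrt(2)*v/2 - 918*v - 1134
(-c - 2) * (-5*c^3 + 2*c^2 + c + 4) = 5*c^4 + 8*c^3 - 5*c^2 - 6*c - 8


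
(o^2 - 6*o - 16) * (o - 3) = o^3 - 9*o^2 + 2*o + 48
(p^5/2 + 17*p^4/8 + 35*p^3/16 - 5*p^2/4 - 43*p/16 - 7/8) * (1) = p^5/2 + 17*p^4/8 + 35*p^3/16 - 5*p^2/4 - 43*p/16 - 7/8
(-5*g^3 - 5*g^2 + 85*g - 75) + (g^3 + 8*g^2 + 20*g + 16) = -4*g^3 + 3*g^2 + 105*g - 59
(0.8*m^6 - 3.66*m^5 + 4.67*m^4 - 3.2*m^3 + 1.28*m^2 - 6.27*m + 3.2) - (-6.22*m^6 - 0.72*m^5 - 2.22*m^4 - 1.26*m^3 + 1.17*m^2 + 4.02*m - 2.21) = 7.02*m^6 - 2.94*m^5 + 6.89*m^4 - 1.94*m^3 + 0.11*m^2 - 10.29*m + 5.41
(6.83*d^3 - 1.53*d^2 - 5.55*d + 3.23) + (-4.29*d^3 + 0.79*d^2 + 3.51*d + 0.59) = 2.54*d^3 - 0.74*d^2 - 2.04*d + 3.82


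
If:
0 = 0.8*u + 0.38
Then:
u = -0.48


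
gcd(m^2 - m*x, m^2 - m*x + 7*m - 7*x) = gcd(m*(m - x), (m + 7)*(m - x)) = -m + x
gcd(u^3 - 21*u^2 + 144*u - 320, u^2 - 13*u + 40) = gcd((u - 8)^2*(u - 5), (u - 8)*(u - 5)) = u^2 - 13*u + 40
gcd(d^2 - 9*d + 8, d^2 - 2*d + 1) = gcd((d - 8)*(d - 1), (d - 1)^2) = d - 1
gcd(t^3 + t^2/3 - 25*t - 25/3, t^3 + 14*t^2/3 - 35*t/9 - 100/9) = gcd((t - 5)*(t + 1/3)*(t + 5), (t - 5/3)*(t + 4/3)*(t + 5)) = t + 5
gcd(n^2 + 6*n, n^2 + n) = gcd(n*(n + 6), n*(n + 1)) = n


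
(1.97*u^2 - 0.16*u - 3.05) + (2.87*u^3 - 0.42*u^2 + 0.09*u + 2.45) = 2.87*u^3 + 1.55*u^2 - 0.07*u - 0.6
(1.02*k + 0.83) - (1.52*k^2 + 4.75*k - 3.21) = -1.52*k^2 - 3.73*k + 4.04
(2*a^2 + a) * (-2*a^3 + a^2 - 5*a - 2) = -4*a^5 - 9*a^3 - 9*a^2 - 2*a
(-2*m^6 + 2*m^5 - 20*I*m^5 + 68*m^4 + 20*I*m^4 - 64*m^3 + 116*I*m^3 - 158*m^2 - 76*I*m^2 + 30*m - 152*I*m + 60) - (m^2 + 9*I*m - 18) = -2*m^6 + 2*m^5 - 20*I*m^5 + 68*m^4 + 20*I*m^4 - 64*m^3 + 116*I*m^3 - 159*m^2 - 76*I*m^2 + 30*m - 161*I*m + 78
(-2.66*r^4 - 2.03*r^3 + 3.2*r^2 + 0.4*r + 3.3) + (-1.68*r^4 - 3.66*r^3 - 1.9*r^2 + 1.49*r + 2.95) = -4.34*r^4 - 5.69*r^3 + 1.3*r^2 + 1.89*r + 6.25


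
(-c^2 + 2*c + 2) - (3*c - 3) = -c^2 - c + 5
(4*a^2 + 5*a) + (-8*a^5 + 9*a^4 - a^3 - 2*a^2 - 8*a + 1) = -8*a^5 + 9*a^4 - a^3 + 2*a^2 - 3*a + 1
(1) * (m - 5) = m - 5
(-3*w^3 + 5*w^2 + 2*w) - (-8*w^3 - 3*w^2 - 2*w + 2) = 5*w^3 + 8*w^2 + 4*w - 2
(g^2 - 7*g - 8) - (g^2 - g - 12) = 4 - 6*g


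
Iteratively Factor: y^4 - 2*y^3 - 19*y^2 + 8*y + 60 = (y + 2)*(y^3 - 4*y^2 - 11*y + 30) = (y - 2)*(y + 2)*(y^2 - 2*y - 15) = (y - 5)*(y - 2)*(y + 2)*(y + 3)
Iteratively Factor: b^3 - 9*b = (b - 3)*(b^2 + 3*b) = (b - 3)*(b + 3)*(b)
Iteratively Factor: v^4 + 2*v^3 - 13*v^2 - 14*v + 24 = (v - 1)*(v^3 + 3*v^2 - 10*v - 24) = (v - 3)*(v - 1)*(v^2 + 6*v + 8) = (v - 3)*(v - 1)*(v + 4)*(v + 2)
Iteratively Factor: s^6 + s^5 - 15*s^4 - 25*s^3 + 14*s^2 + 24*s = (s + 3)*(s^5 - 2*s^4 - 9*s^3 + 2*s^2 + 8*s) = (s + 1)*(s + 3)*(s^4 - 3*s^3 - 6*s^2 + 8*s) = (s - 4)*(s + 1)*(s + 3)*(s^3 + s^2 - 2*s) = (s - 4)*(s - 1)*(s + 1)*(s + 3)*(s^2 + 2*s) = s*(s - 4)*(s - 1)*(s + 1)*(s + 3)*(s + 2)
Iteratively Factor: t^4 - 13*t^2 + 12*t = (t - 1)*(t^3 + t^2 - 12*t) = (t - 1)*(t + 4)*(t^2 - 3*t) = t*(t - 1)*(t + 4)*(t - 3)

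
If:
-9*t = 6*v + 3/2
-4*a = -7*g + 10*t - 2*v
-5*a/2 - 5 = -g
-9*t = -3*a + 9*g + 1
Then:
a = -1817/750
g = -317/300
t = 69/500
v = -457/1000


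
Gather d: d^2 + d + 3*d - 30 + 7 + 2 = d^2 + 4*d - 21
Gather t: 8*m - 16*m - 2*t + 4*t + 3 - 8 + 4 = -8*m + 2*t - 1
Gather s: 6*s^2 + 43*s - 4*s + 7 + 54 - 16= 6*s^2 + 39*s + 45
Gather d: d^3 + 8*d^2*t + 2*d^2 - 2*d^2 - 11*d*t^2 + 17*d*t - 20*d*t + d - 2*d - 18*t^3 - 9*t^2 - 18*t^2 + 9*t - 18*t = d^3 + 8*d^2*t + d*(-11*t^2 - 3*t - 1) - 18*t^3 - 27*t^2 - 9*t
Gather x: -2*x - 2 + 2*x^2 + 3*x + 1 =2*x^2 + x - 1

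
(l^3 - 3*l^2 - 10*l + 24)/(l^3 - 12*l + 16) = (l^2 - l - 12)/(l^2 + 2*l - 8)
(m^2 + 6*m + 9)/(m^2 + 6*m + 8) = (m^2 + 6*m + 9)/(m^2 + 6*m + 8)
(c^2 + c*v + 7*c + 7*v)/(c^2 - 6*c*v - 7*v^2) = (-c - 7)/(-c + 7*v)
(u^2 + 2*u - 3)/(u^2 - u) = (u + 3)/u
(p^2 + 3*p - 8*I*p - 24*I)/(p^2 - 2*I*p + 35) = (p^2 + p*(3 - 8*I) - 24*I)/(p^2 - 2*I*p + 35)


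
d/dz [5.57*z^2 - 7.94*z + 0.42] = 11.14*z - 7.94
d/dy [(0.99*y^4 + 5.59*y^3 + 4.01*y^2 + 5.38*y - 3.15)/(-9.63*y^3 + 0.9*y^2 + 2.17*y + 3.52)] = (-9.53370000000001*y^6 + 1.78199999999998*y^5 + 50.0922*y^4 + 141.8186*y^3 - 28.1134*y^2 + 33.9004*y + 25.7731)/(92.7369*y^6 - 17.334*y^5 - 40.9842*y^4 - 63.8892*y^3 + 11.0449*y^2 + 15.2768*y + 12.3904)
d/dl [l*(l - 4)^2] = (l - 4)*(3*l - 4)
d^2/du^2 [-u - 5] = 0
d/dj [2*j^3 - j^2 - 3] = 2*j*(3*j - 1)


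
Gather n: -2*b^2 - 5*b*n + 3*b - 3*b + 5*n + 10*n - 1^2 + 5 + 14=-2*b^2 + n*(15 - 5*b) + 18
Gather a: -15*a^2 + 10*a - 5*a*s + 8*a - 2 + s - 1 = -15*a^2 + a*(18 - 5*s) + s - 3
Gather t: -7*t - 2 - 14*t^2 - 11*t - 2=-14*t^2 - 18*t - 4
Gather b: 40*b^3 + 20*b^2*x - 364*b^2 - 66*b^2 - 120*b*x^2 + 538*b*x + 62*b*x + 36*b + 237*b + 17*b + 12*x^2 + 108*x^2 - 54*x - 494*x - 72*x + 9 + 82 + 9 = 40*b^3 + b^2*(20*x - 430) + b*(-120*x^2 + 600*x + 290) + 120*x^2 - 620*x + 100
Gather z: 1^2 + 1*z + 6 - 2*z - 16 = -z - 9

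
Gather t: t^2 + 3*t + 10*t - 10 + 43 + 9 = t^2 + 13*t + 42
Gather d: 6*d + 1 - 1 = 6*d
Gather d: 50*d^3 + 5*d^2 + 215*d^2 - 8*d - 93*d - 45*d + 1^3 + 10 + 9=50*d^3 + 220*d^2 - 146*d + 20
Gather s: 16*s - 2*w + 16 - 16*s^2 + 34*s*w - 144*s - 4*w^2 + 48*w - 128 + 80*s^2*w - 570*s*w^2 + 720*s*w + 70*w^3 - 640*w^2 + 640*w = s^2*(80*w - 16) + s*(-570*w^2 + 754*w - 128) + 70*w^3 - 644*w^2 + 686*w - 112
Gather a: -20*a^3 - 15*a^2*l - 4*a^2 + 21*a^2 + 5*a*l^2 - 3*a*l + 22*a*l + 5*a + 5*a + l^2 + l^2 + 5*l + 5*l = -20*a^3 + a^2*(17 - 15*l) + a*(5*l^2 + 19*l + 10) + 2*l^2 + 10*l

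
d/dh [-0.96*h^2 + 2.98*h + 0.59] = 2.98 - 1.92*h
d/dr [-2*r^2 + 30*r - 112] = 30 - 4*r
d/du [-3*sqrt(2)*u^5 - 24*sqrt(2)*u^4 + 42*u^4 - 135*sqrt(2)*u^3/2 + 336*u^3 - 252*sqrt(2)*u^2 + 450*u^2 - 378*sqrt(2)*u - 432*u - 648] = -15*sqrt(2)*u^4 - 96*sqrt(2)*u^3 + 168*u^3 - 405*sqrt(2)*u^2/2 + 1008*u^2 - 504*sqrt(2)*u + 900*u - 378*sqrt(2) - 432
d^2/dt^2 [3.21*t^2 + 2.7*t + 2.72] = 6.42000000000000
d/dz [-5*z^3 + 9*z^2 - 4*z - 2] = -15*z^2 + 18*z - 4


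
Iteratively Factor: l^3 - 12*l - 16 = (l + 2)*(l^2 - 2*l - 8) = (l - 4)*(l + 2)*(l + 2)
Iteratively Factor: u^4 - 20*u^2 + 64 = (u + 2)*(u^3 - 2*u^2 - 16*u + 32) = (u - 2)*(u + 2)*(u^2 - 16) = (u - 4)*(u - 2)*(u + 2)*(u + 4)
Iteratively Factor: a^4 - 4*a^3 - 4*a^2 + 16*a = (a + 2)*(a^3 - 6*a^2 + 8*a) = a*(a + 2)*(a^2 - 6*a + 8) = a*(a - 2)*(a + 2)*(a - 4)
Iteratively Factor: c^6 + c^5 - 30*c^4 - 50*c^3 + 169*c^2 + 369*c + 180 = (c + 1)*(c^5 - 30*c^3 - 20*c^2 + 189*c + 180) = (c - 3)*(c + 1)*(c^4 + 3*c^3 - 21*c^2 - 83*c - 60) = (c - 5)*(c - 3)*(c + 1)*(c^3 + 8*c^2 + 19*c + 12) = (c - 5)*(c - 3)*(c + 1)*(c + 4)*(c^2 + 4*c + 3) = (c - 5)*(c - 3)*(c + 1)^2*(c + 4)*(c + 3)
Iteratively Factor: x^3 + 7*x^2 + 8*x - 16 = (x + 4)*(x^2 + 3*x - 4) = (x + 4)^2*(x - 1)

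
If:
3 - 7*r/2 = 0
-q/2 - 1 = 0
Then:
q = -2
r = 6/7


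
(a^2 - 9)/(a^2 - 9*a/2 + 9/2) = 2*(a + 3)/(2*a - 3)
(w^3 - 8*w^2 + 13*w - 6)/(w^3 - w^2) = 1 - 7/w + 6/w^2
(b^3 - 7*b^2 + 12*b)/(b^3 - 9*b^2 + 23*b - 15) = b*(b - 4)/(b^2 - 6*b + 5)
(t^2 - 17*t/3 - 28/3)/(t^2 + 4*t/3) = (t - 7)/t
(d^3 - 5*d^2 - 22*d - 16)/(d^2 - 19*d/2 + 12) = 2*(d^2 + 3*d + 2)/(2*d - 3)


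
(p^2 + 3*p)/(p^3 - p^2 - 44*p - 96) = p/(p^2 - 4*p - 32)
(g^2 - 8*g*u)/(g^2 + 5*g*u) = (g - 8*u)/(g + 5*u)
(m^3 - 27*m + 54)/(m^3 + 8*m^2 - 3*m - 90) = (m - 3)/(m + 5)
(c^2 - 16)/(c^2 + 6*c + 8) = (c - 4)/(c + 2)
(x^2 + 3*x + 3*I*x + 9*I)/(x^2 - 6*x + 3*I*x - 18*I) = (x + 3)/(x - 6)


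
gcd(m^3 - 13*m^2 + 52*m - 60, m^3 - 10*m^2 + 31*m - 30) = m^2 - 7*m + 10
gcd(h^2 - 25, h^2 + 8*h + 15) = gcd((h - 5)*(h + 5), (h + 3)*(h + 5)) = h + 5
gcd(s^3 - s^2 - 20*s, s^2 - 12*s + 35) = s - 5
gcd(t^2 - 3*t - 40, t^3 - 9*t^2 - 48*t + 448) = t - 8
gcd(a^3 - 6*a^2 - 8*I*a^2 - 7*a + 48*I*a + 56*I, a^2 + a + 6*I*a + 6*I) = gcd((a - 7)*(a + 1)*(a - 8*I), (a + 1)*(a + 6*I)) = a + 1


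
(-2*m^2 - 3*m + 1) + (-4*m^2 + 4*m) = -6*m^2 + m + 1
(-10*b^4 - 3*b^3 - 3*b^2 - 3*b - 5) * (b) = -10*b^5 - 3*b^4 - 3*b^3 - 3*b^2 - 5*b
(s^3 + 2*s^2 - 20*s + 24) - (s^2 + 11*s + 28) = s^3 + s^2 - 31*s - 4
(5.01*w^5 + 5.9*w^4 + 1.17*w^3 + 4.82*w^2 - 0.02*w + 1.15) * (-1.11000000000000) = -5.5611*w^5 - 6.549*w^4 - 1.2987*w^3 - 5.3502*w^2 + 0.0222*w - 1.2765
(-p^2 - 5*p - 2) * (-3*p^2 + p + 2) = 3*p^4 + 14*p^3 - p^2 - 12*p - 4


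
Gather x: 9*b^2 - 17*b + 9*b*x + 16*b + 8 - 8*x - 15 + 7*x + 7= 9*b^2 - b + x*(9*b - 1)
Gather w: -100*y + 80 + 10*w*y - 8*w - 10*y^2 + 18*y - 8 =w*(10*y - 8) - 10*y^2 - 82*y + 72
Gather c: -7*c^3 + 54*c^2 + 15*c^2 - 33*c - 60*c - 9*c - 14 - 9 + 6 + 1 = -7*c^3 + 69*c^2 - 102*c - 16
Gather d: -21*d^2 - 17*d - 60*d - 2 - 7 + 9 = -21*d^2 - 77*d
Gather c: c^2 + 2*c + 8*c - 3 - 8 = c^2 + 10*c - 11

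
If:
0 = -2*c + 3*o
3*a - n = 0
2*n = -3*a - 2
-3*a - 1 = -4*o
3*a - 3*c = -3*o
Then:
No Solution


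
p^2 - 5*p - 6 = (p - 6)*(p + 1)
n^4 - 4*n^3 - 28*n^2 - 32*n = n*(n - 8)*(n + 2)^2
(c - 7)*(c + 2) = c^2 - 5*c - 14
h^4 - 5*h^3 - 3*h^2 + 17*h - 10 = (h - 5)*(h - 1)^2*(h + 2)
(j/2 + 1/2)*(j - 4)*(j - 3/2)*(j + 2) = j^4/2 - 5*j^3/4 - 17*j^2/4 + 7*j/2 + 6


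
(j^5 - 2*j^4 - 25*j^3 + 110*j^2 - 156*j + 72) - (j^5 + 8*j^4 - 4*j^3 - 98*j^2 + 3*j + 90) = -10*j^4 - 21*j^3 + 208*j^2 - 159*j - 18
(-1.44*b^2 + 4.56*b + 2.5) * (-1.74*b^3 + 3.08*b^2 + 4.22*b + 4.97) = 2.5056*b^5 - 12.3696*b^4 + 3.618*b^3 + 19.7864*b^2 + 33.2132*b + 12.425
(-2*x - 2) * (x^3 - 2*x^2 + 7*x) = -2*x^4 + 2*x^3 - 10*x^2 - 14*x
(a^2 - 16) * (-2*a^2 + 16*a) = -2*a^4 + 16*a^3 + 32*a^2 - 256*a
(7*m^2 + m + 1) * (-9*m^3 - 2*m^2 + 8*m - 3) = -63*m^5 - 23*m^4 + 45*m^3 - 15*m^2 + 5*m - 3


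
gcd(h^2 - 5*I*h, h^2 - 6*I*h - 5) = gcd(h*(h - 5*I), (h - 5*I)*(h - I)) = h - 5*I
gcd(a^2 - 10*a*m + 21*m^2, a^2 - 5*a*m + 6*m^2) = a - 3*m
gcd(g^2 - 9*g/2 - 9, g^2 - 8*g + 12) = g - 6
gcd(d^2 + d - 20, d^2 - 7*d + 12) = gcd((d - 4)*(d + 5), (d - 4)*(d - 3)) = d - 4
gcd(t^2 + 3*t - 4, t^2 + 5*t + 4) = t + 4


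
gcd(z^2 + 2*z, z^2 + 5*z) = z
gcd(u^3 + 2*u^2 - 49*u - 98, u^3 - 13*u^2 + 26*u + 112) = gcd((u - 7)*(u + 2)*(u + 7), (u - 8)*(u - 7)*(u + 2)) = u^2 - 5*u - 14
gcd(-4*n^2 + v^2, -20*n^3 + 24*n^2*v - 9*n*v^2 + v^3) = -2*n + v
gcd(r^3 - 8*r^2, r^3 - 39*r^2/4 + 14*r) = r^2 - 8*r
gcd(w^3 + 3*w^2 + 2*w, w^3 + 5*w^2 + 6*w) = w^2 + 2*w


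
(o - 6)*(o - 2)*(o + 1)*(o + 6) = o^4 - o^3 - 38*o^2 + 36*o + 72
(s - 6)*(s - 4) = s^2 - 10*s + 24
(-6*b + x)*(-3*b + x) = 18*b^2 - 9*b*x + x^2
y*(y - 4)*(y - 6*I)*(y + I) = y^4 - 4*y^3 - 5*I*y^3 + 6*y^2 + 20*I*y^2 - 24*y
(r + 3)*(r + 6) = r^2 + 9*r + 18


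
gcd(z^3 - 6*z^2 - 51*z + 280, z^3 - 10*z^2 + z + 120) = z^2 - 13*z + 40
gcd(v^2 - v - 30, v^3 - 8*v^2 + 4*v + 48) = v - 6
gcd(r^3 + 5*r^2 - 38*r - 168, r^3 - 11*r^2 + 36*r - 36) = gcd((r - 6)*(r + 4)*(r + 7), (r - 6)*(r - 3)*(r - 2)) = r - 6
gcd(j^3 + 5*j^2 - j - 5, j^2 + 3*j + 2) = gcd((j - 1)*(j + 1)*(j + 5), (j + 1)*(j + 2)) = j + 1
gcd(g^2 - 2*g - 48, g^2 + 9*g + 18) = g + 6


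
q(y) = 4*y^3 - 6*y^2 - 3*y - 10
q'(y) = 12*y^2 - 12*y - 3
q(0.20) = -10.81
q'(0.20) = -4.92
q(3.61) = 89.16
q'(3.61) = 110.07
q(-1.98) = -58.63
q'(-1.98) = 67.80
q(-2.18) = -73.42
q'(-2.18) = 80.19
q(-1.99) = -59.31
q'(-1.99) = 68.40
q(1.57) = -14.02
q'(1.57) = 7.74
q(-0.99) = -16.79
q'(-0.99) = 20.64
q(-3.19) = -191.33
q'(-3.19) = 157.39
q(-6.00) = -1072.00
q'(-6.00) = 501.00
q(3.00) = 35.00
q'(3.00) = 69.00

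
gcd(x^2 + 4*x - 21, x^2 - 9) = x - 3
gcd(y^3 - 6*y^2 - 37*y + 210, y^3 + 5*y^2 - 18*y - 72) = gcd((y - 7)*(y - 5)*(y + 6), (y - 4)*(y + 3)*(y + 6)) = y + 6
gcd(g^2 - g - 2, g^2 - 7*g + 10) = g - 2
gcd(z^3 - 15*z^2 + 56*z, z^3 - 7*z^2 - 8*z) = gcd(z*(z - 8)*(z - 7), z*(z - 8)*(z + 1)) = z^2 - 8*z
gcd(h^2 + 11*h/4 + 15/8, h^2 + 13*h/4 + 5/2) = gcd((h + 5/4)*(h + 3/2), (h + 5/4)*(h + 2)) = h + 5/4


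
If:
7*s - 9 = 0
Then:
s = 9/7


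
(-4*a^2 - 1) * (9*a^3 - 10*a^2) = -36*a^5 + 40*a^4 - 9*a^3 + 10*a^2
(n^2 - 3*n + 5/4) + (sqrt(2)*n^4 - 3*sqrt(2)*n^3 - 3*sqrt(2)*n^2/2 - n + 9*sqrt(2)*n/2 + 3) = sqrt(2)*n^4 - 3*sqrt(2)*n^3 - 3*sqrt(2)*n^2/2 + n^2 - 4*n + 9*sqrt(2)*n/2 + 17/4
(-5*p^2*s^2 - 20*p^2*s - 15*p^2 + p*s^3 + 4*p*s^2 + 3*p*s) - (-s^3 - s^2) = -5*p^2*s^2 - 20*p^2*s - 15*p^2 + p*s^3 + 4*p*s^2 + 3*p*s + s^3 + s^2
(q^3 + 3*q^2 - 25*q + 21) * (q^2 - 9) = q^5 + 3*q^4 - 34*q^3 - 6*q^2 + 225*q - 189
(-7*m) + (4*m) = -3*m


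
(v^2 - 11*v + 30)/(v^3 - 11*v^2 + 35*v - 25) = (v - 6)/(v^2 - 6*v + 5)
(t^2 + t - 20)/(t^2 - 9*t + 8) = (t^2 + t - 20)/(t^2 - 9*t + 8)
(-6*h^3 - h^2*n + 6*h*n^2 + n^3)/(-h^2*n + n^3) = (6*h + n)/n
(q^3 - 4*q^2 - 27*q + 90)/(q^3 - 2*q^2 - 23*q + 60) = (q - 6)/(q - 4)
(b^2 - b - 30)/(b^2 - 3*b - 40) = (b - 6)/(b - 8)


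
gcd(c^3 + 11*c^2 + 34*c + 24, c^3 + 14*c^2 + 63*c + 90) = c + 6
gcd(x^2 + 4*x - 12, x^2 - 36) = x + 6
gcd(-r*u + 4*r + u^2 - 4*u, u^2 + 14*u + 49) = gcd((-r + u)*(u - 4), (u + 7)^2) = 1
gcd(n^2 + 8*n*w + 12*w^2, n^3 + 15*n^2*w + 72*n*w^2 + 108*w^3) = n + 6*w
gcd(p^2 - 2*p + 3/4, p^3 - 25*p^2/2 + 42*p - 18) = p - 1/2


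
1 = 1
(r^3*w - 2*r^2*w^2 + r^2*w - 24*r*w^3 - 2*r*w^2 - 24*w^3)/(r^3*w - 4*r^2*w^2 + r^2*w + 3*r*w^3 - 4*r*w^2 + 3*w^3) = (r^2 - 2*r*w - 24*w^2)/(r^2 - 4*r*w + 3*w^2)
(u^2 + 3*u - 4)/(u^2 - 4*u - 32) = (u - 1)/(u - 8)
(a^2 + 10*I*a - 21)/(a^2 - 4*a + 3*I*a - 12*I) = (a + 7*I)/(a - 4)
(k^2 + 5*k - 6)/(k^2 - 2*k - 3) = (-k^2 - 5*k + 6)/(-k^2 + 2*k + 3)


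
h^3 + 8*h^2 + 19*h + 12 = (h + 1)*(h + 3)*(h + 4)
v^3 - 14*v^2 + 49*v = v*(v - 7)^2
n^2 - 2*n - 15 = (n - 5)*(n + 3)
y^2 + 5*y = y*(y + 5)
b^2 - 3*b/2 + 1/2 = (b - 1)*(b - 1/2)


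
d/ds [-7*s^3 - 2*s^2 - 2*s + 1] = -21*s^2 - 4*s - 2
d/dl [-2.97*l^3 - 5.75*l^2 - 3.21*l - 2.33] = -8.91*l^2 - 11.5*l - 3.21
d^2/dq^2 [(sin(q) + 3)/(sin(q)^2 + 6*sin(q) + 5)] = (-sin(q)^5 - 6*sin(q)^4 - 22*sin(q)^3 + 143*sin(q) + 126)/(sin(q)^2 + 6*sin(q) + 5)^3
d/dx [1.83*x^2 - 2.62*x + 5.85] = 3.66*x - 2.62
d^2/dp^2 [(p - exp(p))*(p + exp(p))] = 2 - 4*exp(2*p)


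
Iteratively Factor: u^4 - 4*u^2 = (u)*(u^3 - 4*u) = u*(u + 2)*(u^2 - 2*u) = u^2*(u + 2)*(u - 2)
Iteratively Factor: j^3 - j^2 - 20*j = (j - 5)*(j^2 + 4*j) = j*(j - 5)*(j + 4)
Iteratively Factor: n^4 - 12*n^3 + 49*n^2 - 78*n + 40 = (n - 1)*(n^3 - 11*n^2 + 38*n - 40) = (n - 4)*(n - 1)*(n^2 - 7*n + 10) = (n - 5)*(n - 4)*(n - 1)*(n - 2)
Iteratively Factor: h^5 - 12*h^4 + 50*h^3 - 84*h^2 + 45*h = (h - 1)*(h^4 - 11*h^3 + 39*h^2 - 45*h) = (h - 3)*(h - 1)*(h^3 - 8*h^2 + 15*h) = (h - 3)^2*(h - 1)*(h^2 - 5*h) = h*(h - 3)^2*(h - 1)*(h - 5)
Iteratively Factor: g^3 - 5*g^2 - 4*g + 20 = (g - 5)*(g^2 - 4) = (g - 5)*(g + 2)*(g - 2)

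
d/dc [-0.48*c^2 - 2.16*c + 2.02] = -0.96*c - 2.16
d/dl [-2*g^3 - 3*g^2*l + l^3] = -3*g^2 + 3*l^2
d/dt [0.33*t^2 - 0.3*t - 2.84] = 0.66*t - 0.3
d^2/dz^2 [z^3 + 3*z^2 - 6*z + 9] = 6*z + 6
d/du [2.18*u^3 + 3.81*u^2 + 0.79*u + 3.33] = 6.54*u^2 + 7.62*u + 0.79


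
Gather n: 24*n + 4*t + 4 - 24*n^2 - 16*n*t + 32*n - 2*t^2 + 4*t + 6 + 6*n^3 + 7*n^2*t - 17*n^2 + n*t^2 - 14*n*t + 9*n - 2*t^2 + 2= 6*n^3 + n^2*(7*t - 41) + n*(t^2 - 30*t + 65) - 4*t^2 + 8*t + 12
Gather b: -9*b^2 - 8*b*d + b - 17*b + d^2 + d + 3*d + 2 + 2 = -9*b^2 + b*(-8*d - 16) + d^2 + 4*d + 4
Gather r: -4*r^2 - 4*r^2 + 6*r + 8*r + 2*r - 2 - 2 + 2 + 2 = -8*r^2 + 16*r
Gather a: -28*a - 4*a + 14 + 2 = 16 - 32*a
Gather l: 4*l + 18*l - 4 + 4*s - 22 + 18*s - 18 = 22*l + 22*s - 44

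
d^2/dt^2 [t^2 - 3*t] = 2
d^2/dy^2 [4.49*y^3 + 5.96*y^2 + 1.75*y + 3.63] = 26.94*y + 11.92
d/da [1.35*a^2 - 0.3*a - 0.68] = 2.7*a - 0.3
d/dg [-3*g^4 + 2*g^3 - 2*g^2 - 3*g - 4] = -12*g^3 + 6*g^2 - 4*g - 3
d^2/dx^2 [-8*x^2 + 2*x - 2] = -16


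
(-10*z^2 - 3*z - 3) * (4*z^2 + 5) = -40*z^4 - 12*z^3 - 62*z^2 - 15*z - 15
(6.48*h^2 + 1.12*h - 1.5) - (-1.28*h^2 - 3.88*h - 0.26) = 7.76*h^2 + 5.0*h - 1.24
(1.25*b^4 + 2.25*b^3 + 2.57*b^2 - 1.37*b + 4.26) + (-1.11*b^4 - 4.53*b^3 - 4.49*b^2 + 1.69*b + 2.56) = 0.14*b^4 - 2.28*b^3 - 1.92*b^2 + 0.32*b + 6.82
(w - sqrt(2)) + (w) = 2*w - sqrt(2)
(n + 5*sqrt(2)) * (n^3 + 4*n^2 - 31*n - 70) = n^4 + 4*n^3 + 5*sqrt(2)*n^3 - 31*n^2 + 20*sqrt(2)*n^2 - 155*sqrt(2)*n - 70*n - 350*sqrt(2)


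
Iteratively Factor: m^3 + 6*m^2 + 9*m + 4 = (m + 1)*(m^2 + 5*m + 4) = (m + 1)*(m + 4)*(m + 1)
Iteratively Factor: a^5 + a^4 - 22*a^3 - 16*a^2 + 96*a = (a + 3)*(a^4 - 2*a^3 - 16*a^2 + 32*a) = (a - 2)*(a + 3)*(a^3 - 16*a) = a*(a - 2)*(a + 3)*(a^2 - 16) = a*(a - 2)*(a + 3)*(a + 4)*(a - 4)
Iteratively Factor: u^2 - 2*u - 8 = (u - 4)*(u + 2)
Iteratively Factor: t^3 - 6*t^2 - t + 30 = (t + 2)*(t^2 - 8*t + 15) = (t - 3)*(t + 2)*(t - 5)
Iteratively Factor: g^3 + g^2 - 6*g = (g)*(g^2 + g - 6) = g*(g - 2)*(g + 3)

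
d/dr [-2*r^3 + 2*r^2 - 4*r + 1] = -6*r^2 + 4*r - 4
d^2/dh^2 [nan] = 0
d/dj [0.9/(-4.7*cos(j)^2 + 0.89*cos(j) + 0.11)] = (0.801 - 8.46*cos(j))*sin(j)/(-4.7*cos(j)^2 + 0.89*cos(j) + 0.11)^2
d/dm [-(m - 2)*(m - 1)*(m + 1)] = -3*m^2 + 4*m + 1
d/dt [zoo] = 0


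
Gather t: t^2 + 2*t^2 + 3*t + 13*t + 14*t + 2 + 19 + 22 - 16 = 3*t^2 + 30*t + 27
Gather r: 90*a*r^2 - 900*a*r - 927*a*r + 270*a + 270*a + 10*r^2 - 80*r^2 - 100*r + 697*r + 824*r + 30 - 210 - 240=540*a + r^2*(90*a - 70) + r*(1421 - 1827*a) - 420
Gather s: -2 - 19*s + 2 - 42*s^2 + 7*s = -42*s^2 - 12*s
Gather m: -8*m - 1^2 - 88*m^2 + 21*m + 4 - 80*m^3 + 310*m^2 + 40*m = -80*m^3 + 222*m^2 + 53*m + 3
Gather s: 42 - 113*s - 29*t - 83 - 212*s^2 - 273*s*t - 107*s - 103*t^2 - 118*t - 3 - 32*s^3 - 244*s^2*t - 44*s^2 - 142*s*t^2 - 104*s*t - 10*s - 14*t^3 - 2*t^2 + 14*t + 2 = -32*s^3 + s^2*(-244*t - 256) + s*(-142*t^2 - 377*t - 230) - 14*t^3 - 105*t^2 - 133*t - 42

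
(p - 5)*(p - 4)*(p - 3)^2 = p^4 - 15*p^3 + 83*p^2 - 201*p + 180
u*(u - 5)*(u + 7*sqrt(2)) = u^3 - 5*u^2 + 7*sqrt(2)*u^2 - 35*sqrt(2)*u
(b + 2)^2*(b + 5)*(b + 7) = b^4 + 16*b^3 + 87*b^2 + 188*b + 140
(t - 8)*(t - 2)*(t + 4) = t^3 - 6*t^2 - 24*t + 64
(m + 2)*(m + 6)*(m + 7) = m^3 + 15*m^2 + 68*m + 84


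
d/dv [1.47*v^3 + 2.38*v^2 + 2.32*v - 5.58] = 4.41*v^2 + 4.76*v + 2.32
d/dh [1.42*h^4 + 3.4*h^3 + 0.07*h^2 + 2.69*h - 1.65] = 5.68*h^3 + 10.2*h^2 + 0.14*h + 2.69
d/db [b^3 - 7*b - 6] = 3*b^2 - 7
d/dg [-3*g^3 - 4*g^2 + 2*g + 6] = -9*g^2 - 8*g + 2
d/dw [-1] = 0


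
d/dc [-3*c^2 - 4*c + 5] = -6*c - 4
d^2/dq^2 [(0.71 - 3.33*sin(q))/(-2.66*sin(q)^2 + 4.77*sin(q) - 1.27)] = (-23.561748*sin(q)^5 - 22.157002*sin(q)^4 + 87.594066*sin(q)^3 - 43.754392*sin(q)^2 - 14.514552*sin(q) + 12.83354)/(18.821096*sin(q)^6 - 101.251836*sin(q)^5 + 208.526178*sin(q)^4 - 205.215417*sin(q)^3 + 99.559491*sin(q)^2 - 23.080599*sin(q) + 2.048383)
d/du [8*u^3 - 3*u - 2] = 24*u^2 - 3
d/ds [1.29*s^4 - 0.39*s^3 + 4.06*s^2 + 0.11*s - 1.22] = 5.16*s^3 - 1.17*s^2 + 8.12*s + 0.11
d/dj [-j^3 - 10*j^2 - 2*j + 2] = -3*j^2 - 20*j - 2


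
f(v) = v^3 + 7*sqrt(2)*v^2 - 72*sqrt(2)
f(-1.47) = -83.61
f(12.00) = 3051.70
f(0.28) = -101.03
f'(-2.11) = -28.42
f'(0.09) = 1.81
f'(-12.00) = 194.41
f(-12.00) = -404.30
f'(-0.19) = -3.65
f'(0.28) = 5.78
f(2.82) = -0.67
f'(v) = 3*v^2 + 14*sqrt(2)*v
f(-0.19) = -101.47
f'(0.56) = 12.03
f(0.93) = -92.46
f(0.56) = -98.54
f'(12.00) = 669.59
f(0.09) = -101.74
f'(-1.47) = -22.62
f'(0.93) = 21.01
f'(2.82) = 79.69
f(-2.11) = -67.14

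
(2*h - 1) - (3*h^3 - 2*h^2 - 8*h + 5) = -3*h^3 + 2*h^2 + 10*h - 6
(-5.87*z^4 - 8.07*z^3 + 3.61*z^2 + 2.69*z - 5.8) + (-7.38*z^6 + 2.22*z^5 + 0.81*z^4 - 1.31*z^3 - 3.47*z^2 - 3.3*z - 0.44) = -7.38*z^6 + 2.22*z^5 - 5.06*z^4 - 9.38*z^3 + 0.14*z^2 - 0.61*z - 6.24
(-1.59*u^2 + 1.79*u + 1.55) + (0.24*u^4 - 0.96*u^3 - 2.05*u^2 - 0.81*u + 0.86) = 0.24*u^4 - 0.96*u^3 - 3.64*u^2 + 0.98*u + 2.41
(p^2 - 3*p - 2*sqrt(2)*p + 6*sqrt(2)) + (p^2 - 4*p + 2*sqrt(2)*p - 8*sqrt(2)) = 2*p^2 - 7*p - 2*sqrt(2)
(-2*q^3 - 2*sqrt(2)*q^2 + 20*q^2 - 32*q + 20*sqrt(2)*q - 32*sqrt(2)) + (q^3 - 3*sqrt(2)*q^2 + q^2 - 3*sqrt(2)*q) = -q^3 - 5*sqrt(2)*q^2 + 21*q^2 - 32*q + 17*sqrt(2)*q - 32*sqrt(2)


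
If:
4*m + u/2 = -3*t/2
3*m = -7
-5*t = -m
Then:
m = -7/3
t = -7/15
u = 301/15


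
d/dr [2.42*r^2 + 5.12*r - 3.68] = 4.84*r + 5.12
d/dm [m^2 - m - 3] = 2*m - 1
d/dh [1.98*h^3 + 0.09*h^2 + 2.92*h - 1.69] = 5.94*h^2 + 0.18*h + 2.92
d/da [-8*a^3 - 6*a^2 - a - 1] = -24*a^2 - 12*a - 1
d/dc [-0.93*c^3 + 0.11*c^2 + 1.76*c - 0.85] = -2.79*c^2 + 0.22*c + 1.76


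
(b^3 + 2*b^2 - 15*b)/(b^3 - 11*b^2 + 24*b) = (b + 5)/(b - 8)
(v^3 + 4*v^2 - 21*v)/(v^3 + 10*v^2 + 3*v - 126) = v/(v + 6)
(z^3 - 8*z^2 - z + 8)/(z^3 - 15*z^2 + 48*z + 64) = (z - 1)/(z - 8)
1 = 1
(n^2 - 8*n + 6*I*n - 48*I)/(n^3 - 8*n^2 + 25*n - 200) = (n + 6*I)/(n^2 + 25)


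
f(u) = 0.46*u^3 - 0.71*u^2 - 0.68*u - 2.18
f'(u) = 1.38*u^2 - 1.42*u - 0.68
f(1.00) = -3.11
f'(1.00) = -0.72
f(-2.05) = -7.73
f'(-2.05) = 8.03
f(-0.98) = -2.63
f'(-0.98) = 2.04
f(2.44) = -1.38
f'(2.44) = 4.07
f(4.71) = 26.93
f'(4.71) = 23.25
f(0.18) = -2.32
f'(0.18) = -0.89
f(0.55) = -2.69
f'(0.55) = -1.04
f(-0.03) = -2.16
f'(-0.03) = -0.64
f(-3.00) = -18.95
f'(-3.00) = 16.00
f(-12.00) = -891.14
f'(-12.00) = 215.08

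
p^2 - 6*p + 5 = (p - 5)*(p - 1)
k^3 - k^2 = k^2*(k - 1)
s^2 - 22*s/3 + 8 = (s - 6)*(s - 4/3)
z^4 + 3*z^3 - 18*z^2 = z^2*(z - 3)*(z + 6)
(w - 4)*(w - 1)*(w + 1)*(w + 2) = w^4 - 2*w^3 - 9*w^2 + 2*w + 8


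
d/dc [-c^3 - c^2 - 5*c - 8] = -3*c^2 - 2*c - 5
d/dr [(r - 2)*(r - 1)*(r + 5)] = 3*r^2 + 4*r - 13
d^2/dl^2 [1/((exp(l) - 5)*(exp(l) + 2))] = (4*exp(3*l) - 9*exp(2*l) + 49*exp(l) - 30)*exp(l)/(exp(6*l) - 9*exp(5*l) - 3*exp(4*l) + 153*exp(3*l) + 30*exp(2*l) - 900*exp(l) - 1000)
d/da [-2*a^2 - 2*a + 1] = -4*a - 2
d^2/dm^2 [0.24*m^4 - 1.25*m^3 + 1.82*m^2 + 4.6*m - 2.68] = 2.88*m^2 - 7.5*m + 3.64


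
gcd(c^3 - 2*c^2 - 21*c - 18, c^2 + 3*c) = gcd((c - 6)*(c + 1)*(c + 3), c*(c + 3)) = c + 3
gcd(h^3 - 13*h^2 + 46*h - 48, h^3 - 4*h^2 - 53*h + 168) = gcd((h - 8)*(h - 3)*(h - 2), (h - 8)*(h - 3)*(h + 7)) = h^2 - 11*h + 24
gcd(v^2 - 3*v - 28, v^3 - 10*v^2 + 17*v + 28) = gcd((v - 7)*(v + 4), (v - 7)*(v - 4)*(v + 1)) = v - 7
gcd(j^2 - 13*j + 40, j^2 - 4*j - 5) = j - 5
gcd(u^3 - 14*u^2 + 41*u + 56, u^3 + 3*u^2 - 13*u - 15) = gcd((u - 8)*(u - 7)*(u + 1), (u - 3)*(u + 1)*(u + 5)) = u + 1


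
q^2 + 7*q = q*(q + 7)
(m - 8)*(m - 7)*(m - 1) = m^3 - 16*m^2 + 71*m - 56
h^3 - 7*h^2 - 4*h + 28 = (h - 7)*(h - 2)*(h + 2)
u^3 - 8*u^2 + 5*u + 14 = (u - 7)*(u - 2)*(u + 1)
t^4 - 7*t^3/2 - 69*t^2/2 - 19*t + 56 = (t - 8)*(t - 1)*(t + 2)*(t + 7/2)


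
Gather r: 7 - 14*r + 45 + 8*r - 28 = 24 - 6*r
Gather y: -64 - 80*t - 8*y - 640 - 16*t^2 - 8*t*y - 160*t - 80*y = -16*t^2 - 240*t + y*(-8*t - 88) - 704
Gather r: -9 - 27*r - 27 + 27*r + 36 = 0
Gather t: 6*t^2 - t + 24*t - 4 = 6*t^2 + 23*t - 4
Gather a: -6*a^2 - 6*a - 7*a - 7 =-6*a^2 - 13*a - 7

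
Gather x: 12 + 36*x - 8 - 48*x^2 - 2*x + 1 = -48*x^2 + 34*x + 5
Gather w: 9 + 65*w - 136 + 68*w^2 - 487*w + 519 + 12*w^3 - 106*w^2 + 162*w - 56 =12*w^3 - 38*w^2 - 260*w + 336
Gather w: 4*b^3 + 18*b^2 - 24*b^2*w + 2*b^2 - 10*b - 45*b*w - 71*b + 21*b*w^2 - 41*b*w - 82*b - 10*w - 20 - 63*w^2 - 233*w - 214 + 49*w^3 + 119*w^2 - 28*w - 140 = 4*b^3 + 20*b^2 - 163*b + 49*w^3 + w^2*(21*b + 56) + w*(-24*b^2 - 86*b - 271) - 374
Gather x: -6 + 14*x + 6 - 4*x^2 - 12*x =-4*x^2 + 2*x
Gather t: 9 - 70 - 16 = -77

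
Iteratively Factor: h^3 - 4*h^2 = (h - 4)*(h^2) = h*(h - 4)*(h)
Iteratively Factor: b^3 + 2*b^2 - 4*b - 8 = (b - 2)*(b^2 + 4*b + 4) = (b - 2)*(b + 2)*(b + 2)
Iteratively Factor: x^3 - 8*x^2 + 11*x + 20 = (x + 1)*(x^2 - 9*x + 20) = (x - 4)*(x + 1)*(x - 5)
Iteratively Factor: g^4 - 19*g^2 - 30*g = (g + 3)*(g^3 - 3*g^2 - 10*g) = (g - 5)*(g + 3)*(g^2 + 2*g) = g*(g - 5)*(g + 3)*(g + 2)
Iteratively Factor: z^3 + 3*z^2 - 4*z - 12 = (z + 2)*(z^2 + z - 6) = (z - 2)*(z + 2)*(z + 3)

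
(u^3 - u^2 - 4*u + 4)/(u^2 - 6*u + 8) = (u^2 + u - 2)/(u - 4)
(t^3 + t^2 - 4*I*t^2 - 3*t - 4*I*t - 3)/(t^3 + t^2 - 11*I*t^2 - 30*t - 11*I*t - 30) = (t^2 - 4*I*t - 3)/(t^2 - 11*I*t - 30)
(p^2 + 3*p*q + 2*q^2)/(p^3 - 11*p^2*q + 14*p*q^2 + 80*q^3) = (p + q)/(p^2 - 13*p*q + 40*q^2)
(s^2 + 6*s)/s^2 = (s + 6)/s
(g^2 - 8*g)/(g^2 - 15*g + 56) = g/(g - 7)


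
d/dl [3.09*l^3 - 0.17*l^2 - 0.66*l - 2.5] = 9.27*l^2 - 0.34*l - 0.66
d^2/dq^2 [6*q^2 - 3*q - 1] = 12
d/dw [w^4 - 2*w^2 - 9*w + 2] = 4*w^3 - 4*w - 9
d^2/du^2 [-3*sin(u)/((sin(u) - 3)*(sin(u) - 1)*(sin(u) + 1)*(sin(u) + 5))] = (27*sin(u)^7/cos(u)^4 + 66*sin(u)^6/cos(u)^4 - 57*sin(u)^5/cos(u)^4 + 15*sin(u)/cos(u)^2 + 3630*sin(u)/cos(u)^4 - 264*tan(u)^4 + 990/cos(u)^2 - 810/cos(u)^4)/((sin(u) - 3)^3*(sin(u) + 5)^3)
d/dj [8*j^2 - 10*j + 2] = 16*j - 10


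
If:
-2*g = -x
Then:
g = x/2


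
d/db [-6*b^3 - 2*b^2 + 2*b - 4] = -18*b^2 - 4*b + 2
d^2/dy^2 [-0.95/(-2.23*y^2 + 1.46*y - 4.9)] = (-9.44851*y^2 + 6.18602*y + 0.95*(4.46*y - 1.46)*(8.92*y - 2.92) - 20.7613)/(2.23*y^2 - 1.46*y + 4.9)^3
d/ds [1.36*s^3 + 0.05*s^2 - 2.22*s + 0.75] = 4.08*s^2 + 0.1*s - 2.22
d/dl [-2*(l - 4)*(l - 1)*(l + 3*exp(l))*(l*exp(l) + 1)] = -2*(l - 4)*(l - 1)*(l + 1)*(l + 3*exp(l))*exp(l) - 2*(l - 4)*(l - 1)*(l*exp(l) + 1)*(3*exp(l) + 1) - 2*(l - 4)*(l + 3*exp(l))*(l*exp(l) + 1) - 2*(l - 1)*(l + 3*exp(l))*(l*exp(l) + 1)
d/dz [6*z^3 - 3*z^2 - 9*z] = 18*z^2 - 6*z - 9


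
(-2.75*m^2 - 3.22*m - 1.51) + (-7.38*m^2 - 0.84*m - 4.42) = -10.13*m^2 - 4.06*m - 5.93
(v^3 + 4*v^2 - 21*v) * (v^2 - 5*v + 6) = v^5 - v^4 - 35*v^3 + 129*v^2 - 126*v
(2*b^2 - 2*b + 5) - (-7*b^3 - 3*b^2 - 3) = 7*b^3 + 5*b^2 - 2*b + 8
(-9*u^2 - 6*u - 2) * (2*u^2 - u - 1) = -18*u^4 - 3*u^3 + 11*u^2 + 8*u + 2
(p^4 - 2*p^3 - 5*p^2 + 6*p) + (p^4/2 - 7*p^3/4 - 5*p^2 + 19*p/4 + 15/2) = 3*p^4/2 - 15*p^3/4 - 10*p^2 + 43*p/4 + 15/2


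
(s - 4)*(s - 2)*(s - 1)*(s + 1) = s^4 - 6*s^3 + 7*s^2 + 6*s - 8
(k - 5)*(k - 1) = k^2 - 6*k + 5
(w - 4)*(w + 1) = w^2 - 3*w - 4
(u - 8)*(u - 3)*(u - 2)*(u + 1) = u^4 - 12*u^3 + 33*u^2 - 2*u - 48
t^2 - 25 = (t - 5)*(t + 5)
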